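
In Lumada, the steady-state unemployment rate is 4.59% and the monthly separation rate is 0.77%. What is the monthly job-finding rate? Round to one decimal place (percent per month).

Job-finding rate ≈ 16.0% per month.

From u* = s/(s+f): f = s·(1−u)/u.
f = 0.77 × (1 − 0.0459) / 0.0459 = 0.7347 / 0.0459 ≈ 16.0% per month.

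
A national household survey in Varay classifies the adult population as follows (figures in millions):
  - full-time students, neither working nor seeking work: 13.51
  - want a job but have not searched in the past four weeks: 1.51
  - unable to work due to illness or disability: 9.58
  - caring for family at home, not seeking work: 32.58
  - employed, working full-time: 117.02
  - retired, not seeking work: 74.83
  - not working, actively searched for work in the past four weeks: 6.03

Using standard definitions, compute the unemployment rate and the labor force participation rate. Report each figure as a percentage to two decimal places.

Unemployment rate ≈ 4.90%; labor force participation rate ≈ 48.24%.

Employed = 117.02 million.
Unemployed = 6.03 million.
Labor force = 117.02 + 6.03 = 123.05 million.
Not in labor force = 13.51 + 1.51 + 9.58 + 32.58 + 74.83 = 132.01 million (those not working and not actively searching are outside the labor force — including those who want a job but have given up searching).
Civilian working-age population = 123.05 + 132.01 = 255.06 million.
Unemployment rate = 6.03 / 123.05 = 4.90%.
Labor force participation rate = 123.05 / 255.06 = 48.24%.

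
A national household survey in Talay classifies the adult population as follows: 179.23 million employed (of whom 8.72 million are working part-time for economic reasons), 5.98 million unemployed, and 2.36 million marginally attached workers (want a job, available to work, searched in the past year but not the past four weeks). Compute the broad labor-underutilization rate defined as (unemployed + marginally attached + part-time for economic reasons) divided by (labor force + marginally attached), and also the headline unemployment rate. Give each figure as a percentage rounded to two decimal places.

Broad underutilization rate ≈ 9.10%; headline unemployment rate ≈ 3.23%.

Labor force = 179.23 + 5.98 = 185.21 million.
Numerator = 5.98 + 2.36 + 8.72 = 17.06 million.
Denominator = 185.21 + 2.36 = 187.57 million.
Broad rate = 17.06 / 187.57 = 9.10%.
Headline unemployment rate = 5.98 / 185.21 = 3.23%.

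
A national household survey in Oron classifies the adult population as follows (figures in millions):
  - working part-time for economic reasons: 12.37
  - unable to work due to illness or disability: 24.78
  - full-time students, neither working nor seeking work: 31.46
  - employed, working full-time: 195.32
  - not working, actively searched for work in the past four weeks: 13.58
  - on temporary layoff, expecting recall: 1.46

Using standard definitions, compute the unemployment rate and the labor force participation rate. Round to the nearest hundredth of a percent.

Employed = 12.37 + 195.32 = 207.69 million (anyone who worked, including part-time for economic reasons, counts as employed).
Unemployed = 13.58 + 1.46 = 15.04 million (jobless and actively searching, or on temporary layoff).
Labor force = 207.69 + 15.04 = 222.73 million.
Not in labor force = 24.78 + 31.46 = 56.24 million (those not working and not actively searching are outside the labor force).
Civilian working-age population = 222.73 + 56.24 = 278.97 million.
Unemployment rate = 15.04 / 222.73 = 6.75%.
Labor force participation rate = 222.73 / 278.97 = 79.84%.

Unemployment rate ≈ 6.75%; labor force participation rate ≈ 79.84%.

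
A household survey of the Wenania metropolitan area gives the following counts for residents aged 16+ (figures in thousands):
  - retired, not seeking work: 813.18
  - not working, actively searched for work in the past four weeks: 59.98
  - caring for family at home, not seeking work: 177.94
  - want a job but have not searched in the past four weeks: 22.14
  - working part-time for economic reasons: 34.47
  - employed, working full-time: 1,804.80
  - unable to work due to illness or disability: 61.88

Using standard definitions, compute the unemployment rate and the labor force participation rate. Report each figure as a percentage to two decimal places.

Unemployment rate ≈ 3.16%; labor force participation rate ≈ 63.85%.

Employed = 34.47 + 1,804.80 = 1,839.27 thousand (anyone who worked, including part-time for economic reasons, counts as employed).
Unemployed = 59.98 thousand.
Labor force = 1,839.27 + 59.98 = 1,899.25 thousand.
Not in labor force = 813.18 + 177.94 + 22.14 + 61.88 = 1,075.14 thousand (those not working and not actively searching are outside the labor force — including those who want a job but have given up searching).
Civilian working-age population = 1,899.25 + 1,075.14 = 2,974.39 thousand.
Unemployment rate = 59.98 / 1,899.25 = 3.16%.
Labor force participation rate = 1,899.25 / 2,974.39 = 63.85%.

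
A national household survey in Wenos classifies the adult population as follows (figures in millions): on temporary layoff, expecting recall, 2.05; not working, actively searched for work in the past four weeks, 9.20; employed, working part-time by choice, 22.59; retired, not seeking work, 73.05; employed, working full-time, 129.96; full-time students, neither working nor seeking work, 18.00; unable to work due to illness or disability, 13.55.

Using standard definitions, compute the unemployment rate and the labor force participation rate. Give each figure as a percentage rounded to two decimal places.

Employed = 22.59 + 129.96 = 152.55 million.
Unemployed = 2.05 + 9.20 = 11.25 million (jobless and actively searching, or on temporary layoff).
Labor force = 152.55 + 11.25 = 163.80 million.
Not in labor force = 73.05 + 18.00 + 13.55 = 104.60 million (those not working and not actively searching are outside the labor force).
Civilian working-age population = 163.80 + 104.60 = 268.40 million.
Unemployment rate = 11.25 / 163.80 = 6.87%.
Labor force participation rate = 163.80 / 268.40 = 61.03%.

Unemployment rate ≈ 6.87%; labor force participation rate ≈ 61.03%.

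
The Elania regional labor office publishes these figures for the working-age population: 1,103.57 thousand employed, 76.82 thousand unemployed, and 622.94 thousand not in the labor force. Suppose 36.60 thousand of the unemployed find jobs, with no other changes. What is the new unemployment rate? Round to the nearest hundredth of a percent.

New unemployment rate ≈ 3.41%.

Initially, labor force = 1,103.57 + 76.82 = 1,180.39 thousand, so u = 76.82/1,180.39 = 6.51%.
After the change, unemployed falls and employed rises by 36.60; labor force unchanged → E = 1,140.17, U = 40.22, labor force = 1,180.39 thousand.
New unemployment rate = 40.22 / 1,180.39 = 3.41%.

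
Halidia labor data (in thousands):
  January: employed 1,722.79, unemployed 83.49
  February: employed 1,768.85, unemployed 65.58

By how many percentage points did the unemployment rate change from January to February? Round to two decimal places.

The unemployment rate changed by −1.05 percentage points.

January: labor force = 1,722.79 + 83.49 = 1,806.28; u = 83.49/1,806.28 = 4.62%.
February: labor force = 1,768.85 + 65.58 = 1,834.43; u = 65.58/1,834.43 = 3.57%.
Change = 3.57% − 4.62% = −1.05 pp.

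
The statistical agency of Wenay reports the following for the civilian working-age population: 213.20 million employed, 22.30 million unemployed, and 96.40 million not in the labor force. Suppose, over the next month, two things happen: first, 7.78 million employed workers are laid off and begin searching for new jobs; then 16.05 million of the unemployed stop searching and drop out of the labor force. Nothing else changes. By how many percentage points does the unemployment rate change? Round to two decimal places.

Initially, labor force = 213.20 + 22.30 = 235.50 million, so u = 22.30/235.50 = 9.47%.
After the first change, employed falls and unemployed rises by 7.78; labor force unchanged → E = 205.42, U = 30.08, labor force = 235.50 million.
After the second change, unemployed and labor force both fall by 16.05 → E = 205.42, U = 14.03, labor force = 219.45 million.
New unemployment rate = 14.03 / 219.45 = 6.39%.
Change = 6.39% − 9.47% = −3.08 percentage points.

The unemployment rate changes by −3.08 percentage points.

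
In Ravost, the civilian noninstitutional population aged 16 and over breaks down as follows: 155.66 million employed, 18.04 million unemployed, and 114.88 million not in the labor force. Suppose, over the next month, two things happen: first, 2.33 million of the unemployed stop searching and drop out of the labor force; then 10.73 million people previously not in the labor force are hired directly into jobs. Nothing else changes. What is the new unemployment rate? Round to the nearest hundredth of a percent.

Initially, labor force = 155.66 + 18.04 = 173.70 million, so u = 18.04/173.70 = 10.39%.
After the first change, unemployed and labor force both fall by 2.33 → E = 155.66, U = 15.71, labor force = 171.37 million.
After the second change, employed and labor force both rise by 10.73; unemployed unchanged → E = 166.39, U = 15.71, labor force = 182.10 million.
New unemployment rate = 15.71 / 182.10 = 8.63%.

New unemployment rate ≈ 8.63%.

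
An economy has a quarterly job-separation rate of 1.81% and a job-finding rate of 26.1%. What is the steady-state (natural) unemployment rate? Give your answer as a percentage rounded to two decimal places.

Steady-state unemployment rate ≈ 6.49%.

At steady state the flows balance: s·E = f·U, so U/(E+U) = s/(s+f).
u* = 1.81 / (1.81 + 26.1) = 1.81 / 27.91 = 6.49%.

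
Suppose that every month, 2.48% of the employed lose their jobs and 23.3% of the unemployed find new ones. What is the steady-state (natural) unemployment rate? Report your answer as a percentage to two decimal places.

Steady-state unemployment rate ≈ 9.62%.

At steady state the flows balance: s·E = f·U, so U/(E+U) = s/(s+f).
u* = 2.48 / (2.48 + 23.3) = 2.48 / 25.78 = 9.62%.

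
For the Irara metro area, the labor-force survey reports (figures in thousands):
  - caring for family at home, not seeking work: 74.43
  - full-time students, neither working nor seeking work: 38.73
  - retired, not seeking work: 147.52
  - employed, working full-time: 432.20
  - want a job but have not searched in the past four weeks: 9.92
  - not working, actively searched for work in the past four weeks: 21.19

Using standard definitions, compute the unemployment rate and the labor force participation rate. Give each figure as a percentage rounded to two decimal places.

Unemployment rate ≈ 4.67%; labor force participation rate ≈ 62.62%.

Employed = 432.20 thousand.
Unemployed = 21.19 thousand.
Labor force = 432.20 + 21.19 = 453.39 thousand.
Not in labor force = 74.43 + 38.73 + 147.52 + 9.92 = 270.60 thousand (those not working and not actively searching are outside the labor force — including those who want a job but have given up searching).
Civilian working-age population = 453.39 + 270.60 = 723.99 thousand.
Unemployment rate = 21.19 / 453.39 = 4.67%.
Labor force participation rate = 453.39 / 723.99 = 62.62%.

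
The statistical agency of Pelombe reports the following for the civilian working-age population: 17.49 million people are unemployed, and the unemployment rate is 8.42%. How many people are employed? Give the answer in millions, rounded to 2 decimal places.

Labor force = U / u = 17.49 / 0.0842 ≈ 207.72 million.
Employed = labor force − unemployed = 207.72 − 17.49 = 190.23 million.

About 190.23 million are employed.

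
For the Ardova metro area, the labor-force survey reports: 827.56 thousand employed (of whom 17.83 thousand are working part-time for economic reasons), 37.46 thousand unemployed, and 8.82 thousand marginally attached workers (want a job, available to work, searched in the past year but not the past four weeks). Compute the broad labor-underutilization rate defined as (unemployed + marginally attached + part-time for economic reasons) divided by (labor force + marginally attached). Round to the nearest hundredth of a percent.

Broad underutilization rate ≈ 7.34%.

Labor force = 827.56 + 37.46 = 865.02 thousand.
Numerator = 37.46 + 8.82 + 17.83 = 64.11 thousand.
Denominator = 865.02 + 8.82 = 873.84 thousand.
Broad rate = 64.11 / 873.84 = 7.34%.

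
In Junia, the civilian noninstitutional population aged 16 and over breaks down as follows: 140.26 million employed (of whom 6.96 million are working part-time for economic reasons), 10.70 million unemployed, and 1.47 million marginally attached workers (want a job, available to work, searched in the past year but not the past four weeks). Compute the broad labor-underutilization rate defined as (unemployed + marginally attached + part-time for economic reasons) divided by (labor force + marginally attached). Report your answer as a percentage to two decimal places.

Labor force = 140.26 + 10.70 = 150.96 million.
Numerator = 10.70 + 1.47 + 6.96 = 19.13 million.
Denominator = 150.96 + 1.47 = 152.43 million.
Broad rate = 19.13 / 152.43 = 12.55%.

Broad underutilization rate ≈ 12.55%.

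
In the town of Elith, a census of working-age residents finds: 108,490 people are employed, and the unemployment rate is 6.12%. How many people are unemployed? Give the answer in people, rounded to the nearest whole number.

Let U be the number unemployed. The labor force is E + U, and U/(E+U) = 0.0612.
So U = 0.0612 × 108,490 / (1 − 0.0612) = 6639.59 / 0.9388 ≈ 7,072.

About 7,072 are unemployed.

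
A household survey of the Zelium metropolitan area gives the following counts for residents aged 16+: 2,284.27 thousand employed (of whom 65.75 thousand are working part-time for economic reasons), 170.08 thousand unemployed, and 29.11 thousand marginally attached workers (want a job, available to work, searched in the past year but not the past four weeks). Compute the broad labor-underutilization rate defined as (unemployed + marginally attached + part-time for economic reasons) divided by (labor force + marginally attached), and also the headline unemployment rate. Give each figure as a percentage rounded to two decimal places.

Labor force = 2,284.27 + 170.08 = 2,454.35 thousand.
Numerator = 170.08 + 29.11 + 65.75 = 264.94 thousand.
Denominator = 2,454.35 + 29.11 = 2,483.46 thousand.
Broad rate = 264.94 / 2,483.46 = 10.67%.
Headline unemployment rate = 170.08 / 2,454.35 = 6.93%.

Broad underutilization rate ≈ 10.67%; headline unemployment rate ≈ 6.93%.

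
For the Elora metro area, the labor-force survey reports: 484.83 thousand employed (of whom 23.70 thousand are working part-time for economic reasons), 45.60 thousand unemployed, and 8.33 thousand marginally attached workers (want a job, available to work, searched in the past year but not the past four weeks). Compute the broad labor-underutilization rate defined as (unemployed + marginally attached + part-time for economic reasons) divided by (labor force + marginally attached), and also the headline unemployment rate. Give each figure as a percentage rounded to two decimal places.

Labor force = 484.83 + 45.60 = 530.43 thousand.
Numerator = 45.60 + 8.33 + 23.70 = 77.63 thousand.
Denominator = 530.43 + 8.33 = 538.76 thousand.
Broad rate = 77.63 / 538.76 = 14.41%.
Headline unemployment rate = 45.60 / 530.43 = 8.60%.

Broad underutilization rate ≈ 14.41%; headline unemployment rate ≈ 8.60%.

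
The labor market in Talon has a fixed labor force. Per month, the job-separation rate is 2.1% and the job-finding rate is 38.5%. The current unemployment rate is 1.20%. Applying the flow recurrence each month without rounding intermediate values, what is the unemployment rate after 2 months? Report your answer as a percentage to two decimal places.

Unemployment rate after two months ≈ 3.77%.

With a fixed labor force, u_{t+1} = u_t + s·(1−u_t) − f·u_t = u_t·(1−s−f) + s.
Here 1−s−f = 0.594 and s = 0.021.
u_1 = 0.012000 × 0.594 + 0.021 = 0.028128.
u_2 = 0.028128 × 0.594 + 0.021 = 0.037708.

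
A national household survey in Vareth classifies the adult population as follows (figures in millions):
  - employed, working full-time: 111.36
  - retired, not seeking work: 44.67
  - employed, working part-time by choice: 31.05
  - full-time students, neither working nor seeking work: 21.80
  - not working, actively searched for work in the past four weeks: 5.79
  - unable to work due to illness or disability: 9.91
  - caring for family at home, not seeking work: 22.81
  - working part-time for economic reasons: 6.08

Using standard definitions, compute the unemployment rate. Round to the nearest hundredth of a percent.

Employed = 111.36 + 31.05 + 6.08 = 148.49 million (anyone who worked, including part-time for economic reasons, counts as employed).
Unemployed = 5.79 million.
Labor force = 148.49 + 5.79 = 154.28 million.
Unemployment rate = 5.79 / 154.28 = 3.75%.

Unemployment rate ≈ 3.75%.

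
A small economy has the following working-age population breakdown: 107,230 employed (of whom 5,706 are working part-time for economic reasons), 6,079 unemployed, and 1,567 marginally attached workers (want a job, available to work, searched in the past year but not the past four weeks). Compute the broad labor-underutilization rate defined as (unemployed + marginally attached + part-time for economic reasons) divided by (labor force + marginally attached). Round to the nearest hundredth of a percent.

Labor force = 107,230 + 6,079 = 113,309.
Numerator = 6,079 + 1,567 + 5,706 = 13,352.
Denominator = 113,309 + 1,567 = 114,876.
Broad rate = 13,352 / 114,876 = 11.62%.

Broad underutilization rate ≈ 11.62%.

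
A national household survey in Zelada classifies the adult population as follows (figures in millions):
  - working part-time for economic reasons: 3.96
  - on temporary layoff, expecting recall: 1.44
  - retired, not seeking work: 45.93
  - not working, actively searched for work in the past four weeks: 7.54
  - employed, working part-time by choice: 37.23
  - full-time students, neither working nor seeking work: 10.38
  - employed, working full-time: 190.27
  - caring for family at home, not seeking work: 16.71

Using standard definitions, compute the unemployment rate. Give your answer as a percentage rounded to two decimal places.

Unemployment rate ≈ 3.73%.

Employed = 3.96 + 37.23 + 190.27 = 231.46 million (anyone who worked, including part-time for economic reasons, counts as employed).
Unemployed = 1.44 + 7.54 = 8.98 million (jobless and actively searching, or on temporary layoff).
Labor force = 231.46 + 8.98 = 240.44 million.
Unemployment rate = 8.98 / 240.44 = 3.73%.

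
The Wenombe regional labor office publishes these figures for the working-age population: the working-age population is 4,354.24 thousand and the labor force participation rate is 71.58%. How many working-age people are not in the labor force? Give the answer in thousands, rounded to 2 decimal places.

About 1,237.48 thousand are not in the labor force.

Share not in the labor force = 1 − 0.7158 = 0.2842.
Not in labor force = 0.2842 × 4,354.24 ≈ 1,237.48 thousand.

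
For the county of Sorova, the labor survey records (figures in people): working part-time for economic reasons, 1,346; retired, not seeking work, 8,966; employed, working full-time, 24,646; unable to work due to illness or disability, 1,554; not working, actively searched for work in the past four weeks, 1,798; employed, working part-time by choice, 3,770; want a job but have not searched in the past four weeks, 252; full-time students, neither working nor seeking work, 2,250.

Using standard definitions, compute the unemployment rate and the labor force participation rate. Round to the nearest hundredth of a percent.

Unemployment rate ≈ 5.70%; labor force participation rate ≈ 70.79%.

Employed = 1,346 + 24,646 + 3,770 = 29,762 (anyone who worked, including part-time for economic reasons, counts as employed).
Unemployed = 1,798.
Labor force = 29,762 + 1,798 = 31,560.
Not in labor force = 8,966 + 1,554 + 252 + 2,250 = 13,022 (those not working and not actively searching are outside the labor force — including those who want a job but have given up searching).
Civilian working-age population = 31,560 + 13,022 = 44,582.
Unemployment rate = 1,798 / 31,560 = 5.70%.
Labor force participation rate = 31,560 / 44,582 = 70.79%.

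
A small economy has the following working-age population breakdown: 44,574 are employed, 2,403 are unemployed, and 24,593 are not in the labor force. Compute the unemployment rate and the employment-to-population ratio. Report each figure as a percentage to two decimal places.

Unemployment rate ≈ 5.12%; employment-population ratio ≈ 62.28%.

Labor force = employed + unemployed = 44,574 + 2,403 = 46,977.
Working-age population = 46,977 + 24,593 = 71,570.
Unemployment rate = 2,403 / 46,977 = 5.12%.
Employment-population ratio = 44,574 / 71,570 = 62.28%.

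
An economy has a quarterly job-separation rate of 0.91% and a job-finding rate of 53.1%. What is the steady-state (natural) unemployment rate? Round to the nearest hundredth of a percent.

Steady-state unemployment rate ≈ 1.68%.

At steady state the flows balance: s·E = f·U, so U/(E+U) = s/(s+f).
u* = 0.91 / (0.91 + 53.1) = 0.91 / 54.01 = 1.68%.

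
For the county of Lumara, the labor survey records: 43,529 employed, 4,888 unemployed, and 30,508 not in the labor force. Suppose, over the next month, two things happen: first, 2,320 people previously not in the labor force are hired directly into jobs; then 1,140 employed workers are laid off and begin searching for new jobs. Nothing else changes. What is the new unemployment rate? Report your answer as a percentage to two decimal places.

Initially, labor force = 43,529 + 4,888 = 48,417, so u = 4,888/48,417 = 10.10%.
After the first change, employed and labor force both rise by 2,320; unemployed unchanged → E = 45,849, U = 4,888, labor force = 50,737.
After the second change, employed falls and unemployed rises by 1,140; labor force unchanged → E = 44,709, U = 6,028, labor force = 50,737.
New unemployment rate = 6,028 / 50,737 = 11.88%.

New unemployment rate ≈ 11.88%.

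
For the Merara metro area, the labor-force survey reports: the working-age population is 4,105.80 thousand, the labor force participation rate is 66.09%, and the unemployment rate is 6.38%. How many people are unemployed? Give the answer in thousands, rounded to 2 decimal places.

About 173.12 thousand are unemployed.

Labor force = 0.6609 × 4,105.80 = 2,713.52 thousand.
Unemployed = 0.0638 × 2,713.52 ≈ 173.12 thousand.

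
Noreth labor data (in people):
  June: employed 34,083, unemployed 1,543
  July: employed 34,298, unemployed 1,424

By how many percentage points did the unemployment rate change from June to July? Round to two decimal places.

The unemployment rate changed by −0.34 percentage points.

June: labor force = 34,083 + 1,543 = 35,626; u = 1,543/35,626 = 4.33%.
July: labor force = 34,298 + 1,424 = 35,722; u = 1,424/35,722 = 3.99%.
Change = 3.99% − 4.33% = −0.34 pp.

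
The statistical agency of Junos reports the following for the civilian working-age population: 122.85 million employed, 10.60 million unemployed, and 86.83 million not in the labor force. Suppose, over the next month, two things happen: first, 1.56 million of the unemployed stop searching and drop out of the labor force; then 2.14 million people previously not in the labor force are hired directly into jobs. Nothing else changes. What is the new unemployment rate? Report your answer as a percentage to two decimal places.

New unemployment rate ≈ 6.74%.

Initially, labor force = 122.85 + 10.60 = 133.45 million, so u = 10.60/133.45 = 7.94%.
After the first change, unemployed and labor force both fall by 1.56 → E = 122.85, U = 9.04, labor force = 131.89 million.
After the second change, employed and labor force both rise by 2.14; unemployed unchanged → E = 124.99, U = 9.04, labor force = 134.03 million.
New unemployment rate = 9.04 / 134.03 = 6.74%.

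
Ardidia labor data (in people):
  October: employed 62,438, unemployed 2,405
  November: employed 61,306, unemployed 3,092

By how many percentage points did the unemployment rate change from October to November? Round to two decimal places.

The unemployment rate changed by +1.09 percentage points.

October: labor force = 62,438 + 2,405 = 64,843; u = 2,405/64,843 = 3.71%.
November: labor force = 61,306 + 3,092 = 64,398; u = 3,092/64,398 = 4.80%.
Change = 4.80% − 3.71% = +1.09 pp.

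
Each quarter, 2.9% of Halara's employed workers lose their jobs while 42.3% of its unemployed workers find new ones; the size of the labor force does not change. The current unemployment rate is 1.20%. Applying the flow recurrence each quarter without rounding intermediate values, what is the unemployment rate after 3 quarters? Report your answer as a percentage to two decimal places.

With a fixed labor force, u_{t+1} = u_t + s·(1−u_t) − f·u_t = u_t·(1−s−f) + s.
Here 1−s−f = 0.548 and s = 0.029.
u_1 = 0.012000 × 0.548 + 0.029 = 0.035576.
u_2 = 0.035576 × 0.548 + 0.029 = 0.048496.
u_3 = 0.048496 × 0.548 + 0.029 = 0.055576.

Unemployment rate after three quarters ≈ 5.56%.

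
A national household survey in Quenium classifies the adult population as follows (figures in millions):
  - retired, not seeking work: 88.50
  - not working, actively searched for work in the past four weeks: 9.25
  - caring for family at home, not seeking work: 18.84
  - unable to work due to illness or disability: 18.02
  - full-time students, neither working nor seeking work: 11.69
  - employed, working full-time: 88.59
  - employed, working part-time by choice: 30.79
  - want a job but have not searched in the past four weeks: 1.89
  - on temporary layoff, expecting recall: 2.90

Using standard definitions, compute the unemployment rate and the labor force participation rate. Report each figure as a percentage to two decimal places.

Unemployment rate ≈ 9.24%; labor force participation rate ≈ 48.63%.

Employed = 88.59 + 30.79 = 119.38 million.
Unemployed = 9.25 + 2.90 = 12.15 million (jobless and actively searching, or on temporary layoff).
Labor force = 119.38 + 12.15 = 131.53 million.
Not in labor force = 88.50 + 18.84 + 18.02 + 11.69 + 1.89 = 138.94 million (those not working and not actively searching are outside the labor force — including those who want a job but have given up searching).
Civilian working-age population = 131.53 + 138.94 = 270.47 million.
Unemployment rate = 12.15 / 131.53 = 9.24%.
Labor force participation rate = 131.53 / 270.47 = 48.63%.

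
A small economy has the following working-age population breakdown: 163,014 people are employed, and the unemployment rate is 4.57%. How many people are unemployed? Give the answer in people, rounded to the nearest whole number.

Let U be the number unemployed. The labor force is E + U, and U/(E+U) = 0.0457.
So U = 0.0457 × 163,014 / (1 − 0.0457) = 7449.74 / 0.9543 ≈ 7,806.

About 7,806 are unemployed.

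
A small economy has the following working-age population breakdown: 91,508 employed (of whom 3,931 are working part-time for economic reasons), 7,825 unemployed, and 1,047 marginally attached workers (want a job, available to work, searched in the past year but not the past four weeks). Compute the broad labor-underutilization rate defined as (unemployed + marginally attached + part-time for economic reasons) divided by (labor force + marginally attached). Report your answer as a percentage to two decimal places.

Labor force = 91,508 + 7,825 = 99,333.
Numerator = 7,825 + 1,047 + 3,931 = 12,803.
Denominator = 99,333 + 1,047 = 100,380.
Broad rate = 12,803 / 100,380 = 12.75%.

Broad underutilization rate ≈ 12.75%.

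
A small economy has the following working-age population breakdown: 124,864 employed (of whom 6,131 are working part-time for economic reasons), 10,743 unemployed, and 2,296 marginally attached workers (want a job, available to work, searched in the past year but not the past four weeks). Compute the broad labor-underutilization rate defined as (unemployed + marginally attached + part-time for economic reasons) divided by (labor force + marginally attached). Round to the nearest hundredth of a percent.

Labor force = 124,864 + 10,743 = 135,607.
Numerator = 10,743 + 2,296 + 6,131 = 19,170.
Denominator = 135,607 + 2,296 = 137,903.
Broad rate = 19,170 / 137,903 = 13.90%.

Broad underutilization rate ≈ 13.90%.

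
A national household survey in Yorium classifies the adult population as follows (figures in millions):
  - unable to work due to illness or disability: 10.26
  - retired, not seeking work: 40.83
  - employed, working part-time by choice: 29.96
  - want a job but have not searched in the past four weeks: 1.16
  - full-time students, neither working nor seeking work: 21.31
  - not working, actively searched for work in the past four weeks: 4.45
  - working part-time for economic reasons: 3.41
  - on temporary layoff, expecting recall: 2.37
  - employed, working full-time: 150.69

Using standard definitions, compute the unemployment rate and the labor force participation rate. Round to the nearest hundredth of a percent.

Unemployment rate ≈ 3.57%; labor force participation rate ≈ 72.18%.

Employed = 29.96 + 3.41 + 150.69 = 184.06 million (anyone who worked, including part-time for economic reasons, counts as employed).
Unemployed = 4.45 + 2.37 = 6.82 million (jobless and actively searching, or on temporary layoff).
Labor force = 184.06 + 6.82 = 190.88 million.
Not in labor force = 10.26 + 40.83 + 1.16 + 21.31 = 73.56 million (those not working and not actively searching are outside the labor force — including those who want a job but have given up searching).
Civilian working-age population = 190.88 + 73.56 = 264.44 million.
Unemployment rate = 6.82 / 190.88 = 3.57%.
Labor force participation rate = 190.88 / 264.44 = 72.18%.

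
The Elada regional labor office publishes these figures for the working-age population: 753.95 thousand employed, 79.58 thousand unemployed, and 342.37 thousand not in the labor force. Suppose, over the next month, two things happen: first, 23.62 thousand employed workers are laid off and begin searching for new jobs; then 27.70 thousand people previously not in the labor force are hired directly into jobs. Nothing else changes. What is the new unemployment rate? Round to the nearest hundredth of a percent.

New unemployment rate ≈ 11.98%.

Initially, labor force = 753.95 + 79.58 = 833.53 thousand, so u = 79.58/833.53 = 9.55%.
After the first change, employed falls and unemployed rises by 23.62; labor force unchanged → E = 730.33, U = 103.20, labor force = 833.53 thousand.
After the second change, employed and labor force both rise by 27.70; unemployed unchanged → E = 758.03, U = 103.20, labor force = 861.23 thousand.
New unemployment rate = 103.20 / 861.23 = 11.98%.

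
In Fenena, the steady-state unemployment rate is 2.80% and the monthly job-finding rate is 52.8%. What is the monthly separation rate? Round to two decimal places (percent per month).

Separation rate ≈ 1.52% per month.

From u* = s/(s+f): s = u·f/(1−u).
s = 0.0280 × 52.8 / (1 − 0.0280) = 1.4784 / 0.9720 ≈ 1.52% per month.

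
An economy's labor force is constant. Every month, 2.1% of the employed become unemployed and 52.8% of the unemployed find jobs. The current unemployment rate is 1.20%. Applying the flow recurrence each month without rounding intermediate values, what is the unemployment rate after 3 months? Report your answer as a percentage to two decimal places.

Unemployment rate after three months ≈ 3.58%.

With a fixed labor force, u_{t+1} = u_t + s·(1−u_t) − f·u_t = u_t·(1−s−f) + s.
Here 1−s−f = 0.451 and s = 0.021.
u_1 = 0.012000 × 0.451 + 0.021 = 0.026412.
u_2 = 0.026412 × 0.451 + 0.021 = 0.032912.
u_3 = 0.032912 × 0.451 + 0.021 = 0.035843.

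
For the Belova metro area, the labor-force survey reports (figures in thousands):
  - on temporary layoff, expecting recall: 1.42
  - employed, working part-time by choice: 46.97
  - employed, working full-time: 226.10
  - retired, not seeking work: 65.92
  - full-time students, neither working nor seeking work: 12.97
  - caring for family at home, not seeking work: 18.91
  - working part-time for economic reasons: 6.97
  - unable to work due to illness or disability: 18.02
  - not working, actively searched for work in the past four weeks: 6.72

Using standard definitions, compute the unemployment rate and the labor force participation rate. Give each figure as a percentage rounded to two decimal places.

Unemployment rate ≈ 2.82%; labor force participation rate ≈ 71.33%.

Employed = 46.97 + 226.10 + 6.97 = 280.04 thousand (anyone who worked, including part-time for economic reasons, counts as employed).
Unemployed = 1.42 + 6.72 = 8.14 thousand (jobless and actively searching, or on temporary layoff).
Labor force = 280.04 + 8.14 = 288.18 thousand.
Not in labor force = 65.92 + 12.97 + 18.91 + 18.02 = 115.82 thousand (those not working and not actively searching are outside the labor force).
Civilian working-age population = 288.18 + 115.82 = 404.00 thousand.
Unemployment rate = 8.14 / 288.18 = 2.82%.
Labor force participation rate = 288.18 / 404.00 = 71.33%.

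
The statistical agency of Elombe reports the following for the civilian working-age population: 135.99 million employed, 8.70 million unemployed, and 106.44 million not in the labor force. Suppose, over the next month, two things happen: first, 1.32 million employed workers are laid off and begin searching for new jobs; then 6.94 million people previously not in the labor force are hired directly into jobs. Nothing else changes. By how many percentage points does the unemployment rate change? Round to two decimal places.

Initially, labor force = 135.99 + 8.70 = 144.69 million, so u = 8.70/144.69 = 6.01%.
After the first change, employed falls and unemployed rises by 1.32; labor force unchanged → E = 134.67, U = 10.02, labor force = 144.69 million.
After the second change, employed and labor force both rise by 6.94; unemployed unchanged → E = 141.61, U = 10.02, labor force = 151.63 million.
New unemployment rate = 10.02 / 151.63 = 6.61%.
Change = 6.61% − 6.01% = +0.60 percentage points.

The unemployment rate changes by +0.60 percentage points.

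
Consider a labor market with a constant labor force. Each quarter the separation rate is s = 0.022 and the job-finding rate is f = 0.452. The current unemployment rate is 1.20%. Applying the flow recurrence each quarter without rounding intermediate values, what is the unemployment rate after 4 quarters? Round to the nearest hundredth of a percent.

Unemployment rate after four quarters ≈ 4.38%.

With a fixed labor force, u_{t+1} = u_t + s·(1−u_t) − f·u_t = u_t·(1−s−f) + s.
Here 1−s−f = 0.526 and s = 0.022.
u_1 = 0.012000 × 0.526 + 0.022 = 0.028312.
u_2 = 0.028312 × 0.526 + 0.022 = 0.036892.
u_3 = 0.036892 × 0.526 + 0.022 = 0.041405.
u_4 = 0.041405 × 0.526 + 0.022 = 0.043779.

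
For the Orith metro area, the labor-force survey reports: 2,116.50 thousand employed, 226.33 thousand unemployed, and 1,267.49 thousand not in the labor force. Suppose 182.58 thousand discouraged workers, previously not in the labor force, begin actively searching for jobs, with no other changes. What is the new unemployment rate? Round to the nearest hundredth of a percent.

Initially, labor force = 2,116.50 + 226.33 = 2,342.83 thousand, so u = 226.33/2,342.83 = 9.66%.
After the change, unemployed and labor force both rise by 182.58 → E = 2,116.50, U = 408.91, labor force = 2,525.41 thousand.
New unemployment rate = 408.91 / 2,525.41 = 16.19%.

New unemployment rate ≈ 16.19%.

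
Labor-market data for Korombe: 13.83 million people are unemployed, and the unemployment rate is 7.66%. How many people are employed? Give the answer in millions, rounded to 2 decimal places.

Labor force = U / u = 13.83 / 0.0766 ≈ 180.55 million.
Employed = labor force − unemployed = 180.55 − 13.83 = 166.72 million.

About 166.72 million are employed.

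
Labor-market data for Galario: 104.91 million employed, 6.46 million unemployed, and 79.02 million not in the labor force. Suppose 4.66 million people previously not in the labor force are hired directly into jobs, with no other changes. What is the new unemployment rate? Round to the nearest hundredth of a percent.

Initially, labor force = 104.91 + 6.46 = 111.37 million, so u = 6.46/111.37 = 5.80%.
After the change, employed and labor force both rise by 4.66; unemployed unchanged → E = 109.57, U = 6.46, labor force = 116.03 million.
New unemployment rate = 6.46 / 116.03 = 5.57%.

New unemployment rate ≈ 5.57%.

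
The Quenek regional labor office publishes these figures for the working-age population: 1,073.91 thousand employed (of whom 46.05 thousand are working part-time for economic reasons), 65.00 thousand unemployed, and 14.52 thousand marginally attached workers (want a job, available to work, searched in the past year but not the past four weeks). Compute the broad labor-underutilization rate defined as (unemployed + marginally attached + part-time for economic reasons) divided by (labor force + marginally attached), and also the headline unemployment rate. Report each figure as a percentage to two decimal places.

Broad underutilization rate ≈ 10.89%; headline unemployment rate ≈ 5.71%.

Labor force = 1,073.91 + 65.00 = 1,138.91 thousand.
Numerator = 65.00 + 14.52 + 46.05 = 125.57 thousand.
Denominator = 1,138.91 + 14.52 = 1,153.43 thousand.
Broad rate = 125.57 / 1,153.43 = 10.89%.
Headline unemployment rate = 65.00 / 1,138.91 = 5.71%.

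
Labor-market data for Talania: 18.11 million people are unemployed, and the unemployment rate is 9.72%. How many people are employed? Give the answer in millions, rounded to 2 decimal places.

Labor force = U / u = 18.11 / 0.0972 ≈ 186.32 million.
Employed = labor force − unemployed = 186.32 − 18.11 = 168.21 million.

About 168.21 million are employed.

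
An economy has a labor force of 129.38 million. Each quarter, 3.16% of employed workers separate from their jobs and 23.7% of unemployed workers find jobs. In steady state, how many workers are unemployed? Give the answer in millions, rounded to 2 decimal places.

Steady-state unemployment rate u* = s/(s+f) = 3.16/(3.16+23.7) = 0.117647.
Unemployed = u* × labor force = 0.117647 × 129.38 ≈ 15.22 million.

About 15.22 million are unemployed in steady state.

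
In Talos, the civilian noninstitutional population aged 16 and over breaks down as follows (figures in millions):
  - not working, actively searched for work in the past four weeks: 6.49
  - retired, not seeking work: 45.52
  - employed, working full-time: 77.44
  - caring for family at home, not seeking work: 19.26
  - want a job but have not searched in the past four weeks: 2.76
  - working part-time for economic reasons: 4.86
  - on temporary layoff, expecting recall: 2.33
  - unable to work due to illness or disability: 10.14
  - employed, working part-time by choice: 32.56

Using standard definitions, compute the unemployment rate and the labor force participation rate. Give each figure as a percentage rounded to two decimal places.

Unemployment rate ≈ 7.13%; labor force participation rate ≈ 61.42%.

Employed = 77.44 + 4.86 + 32.56 = 114.86 million (anyone who worked, including part-time for economic reasons, counts as employed).
Unemployed = 6.49 + 2.33 = 8.82 million (jobless and actively searching, or on temporary layoff).
Labor force = 114.86 + 8.82 = 123.68 million.
Not in labor force = 45.52 + 19.26 + 2.76 + 10.14 = 77.68 million (those not working and not actively searching are outside the labor force — including those who want a job but have given up searching).
Civilian working-age population = 123.68 + 77.68 = 201.36 million.
Unemployment rate = 8.82 / 123.68 = 7.13%.
Labor force participation rate = 123.68 / 201.36 = 61.42%.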